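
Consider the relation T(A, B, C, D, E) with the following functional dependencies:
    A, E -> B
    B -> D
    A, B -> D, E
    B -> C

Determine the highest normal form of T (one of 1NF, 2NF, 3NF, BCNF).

Candidate keys: {A, B}, {A, E}. Prime attributes: {A, B, E}.
For B -> D we have {B}⁺ = {B, C, D}; {B} is not a superkey, so BCNF fails.
B -> D determines the non-prime attribute {D} from a non-superkey — 3NF is violated.
Since {B} ⊂ {A, B} and {B}⁺ ⊇ {C, D} with {C, D} non-prime, there is a partial dependency; 2NF fails.

1NF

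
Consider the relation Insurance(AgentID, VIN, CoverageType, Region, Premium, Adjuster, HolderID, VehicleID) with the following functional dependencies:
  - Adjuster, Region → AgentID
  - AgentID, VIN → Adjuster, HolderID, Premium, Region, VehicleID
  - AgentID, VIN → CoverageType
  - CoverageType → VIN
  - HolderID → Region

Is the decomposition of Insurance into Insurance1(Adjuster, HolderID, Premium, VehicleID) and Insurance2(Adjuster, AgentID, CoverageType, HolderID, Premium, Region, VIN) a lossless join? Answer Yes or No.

No

Insurance1 ∩ Insurance2 = {Adjuster, HolderID, Premium}; its closure under F is {Adjuster, AgentID, HolderID, Premium, Region}.
Neither Insurance1 nor Insurance2 is contained in that closure, so the decomposition is lossy.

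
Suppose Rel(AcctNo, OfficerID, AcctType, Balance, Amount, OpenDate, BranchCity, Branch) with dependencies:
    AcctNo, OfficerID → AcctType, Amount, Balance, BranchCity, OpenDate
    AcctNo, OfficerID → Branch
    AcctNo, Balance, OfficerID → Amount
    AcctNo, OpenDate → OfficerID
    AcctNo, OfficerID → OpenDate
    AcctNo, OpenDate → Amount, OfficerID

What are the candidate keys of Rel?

Attributes never on any right-hand side: {AcctNo} — every candidate key must contain it.
{AcctNo, OfficerID}⁺ = {AcctNo, AcctType, Amount, Balance, Branch, BranchCity, OfficerID, OpenDate} — all of the relation — so {AcctNo, OfficerID} is a candidate key.
{AcctNo, OpenDate}⁺ = {AcctNo, AcctType, Amount, Balance, Branch, BranchCity, OfficerID, OpenDate} — all of the relation — so {AcctNo, OpenDate} is a candidate key.
Any other superkey properly contains one of these, so there are no further candidate keys.

{AcctNo, OfficerID}, {AcctNo, OpenDate}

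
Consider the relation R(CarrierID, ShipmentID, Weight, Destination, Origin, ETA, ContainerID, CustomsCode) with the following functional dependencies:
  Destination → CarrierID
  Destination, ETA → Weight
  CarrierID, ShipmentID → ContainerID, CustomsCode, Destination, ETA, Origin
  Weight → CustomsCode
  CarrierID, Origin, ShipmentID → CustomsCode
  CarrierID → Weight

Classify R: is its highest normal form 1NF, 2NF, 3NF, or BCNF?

1NF

Candidate keys: {CarrierID, ShipmentID}, {Destination, ShipmentID}. Prime attributes: {CarrierID, Destination, ShipmentID}.
Destination → CarrierID: {Destination}⁺ = {CarrierID, CustomsCode, Destination, Weight}, which is not all of the attributes, so the left side is not a superkey — BCNF is violated.
Destination, ETA → Weight determines the non-prime attribute {Weight} from a non-superkey — 3NF is violated.
The proper key subset {CarrierID} of {CarrierID, ShipmentID} determines non-prime {CustomsCode, Weight}, so the relation is not even in 2NF.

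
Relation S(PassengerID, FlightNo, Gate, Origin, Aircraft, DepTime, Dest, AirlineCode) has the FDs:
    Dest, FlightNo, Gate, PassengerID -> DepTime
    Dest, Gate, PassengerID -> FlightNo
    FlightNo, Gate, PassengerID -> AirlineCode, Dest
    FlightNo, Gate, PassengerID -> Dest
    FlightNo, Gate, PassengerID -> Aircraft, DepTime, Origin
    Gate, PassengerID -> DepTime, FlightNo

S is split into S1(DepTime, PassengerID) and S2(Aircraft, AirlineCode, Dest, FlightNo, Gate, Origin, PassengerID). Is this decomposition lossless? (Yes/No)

S1 ∩ S2 = {PassengerID}; its closure under F is {PassengerID}.
S1 ⊄ {PassengerID} and S2 ⊄ {PassengerID}, so the split is lossy.

No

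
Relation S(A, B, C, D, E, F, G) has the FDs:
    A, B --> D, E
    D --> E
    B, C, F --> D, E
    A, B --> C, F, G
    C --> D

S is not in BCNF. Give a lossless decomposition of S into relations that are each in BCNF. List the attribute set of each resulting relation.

{A, B, C, F, G}; {C, D}; {D, E}

Candidate key of the original relation: {A, B}.
Within {A, B, C, D, E, F, G}: {D}⁺ ∩ {A, B, C, D, E, F, G} = {D, E}, not the whole set, so D --> E violates BCNF; decompose into {D, E} and {A, B, C, D, F, G}.
{D, E} is in BCNF.
Within {A, B, C, D, F, G}: {B, C, F}⁺ ∩ {A, B, C, D, F, G} = {B, C, D, F}, not the whole set, so B, C, F --> D violates BCNF; decompose into {B, C, D, F} and {A, B, C, F, G}.
Within {B, C, D, F}: {C}⁺ ∩ {B, C, D, F} = {C, D}, not the whole set, so C --> D violates BCNF; decompose into {C, D} and {B, C, F}.
{C, D} is in BCNF.
{B, C, F} is in BCNF.
{A, B, C, F, G} is in BCNF.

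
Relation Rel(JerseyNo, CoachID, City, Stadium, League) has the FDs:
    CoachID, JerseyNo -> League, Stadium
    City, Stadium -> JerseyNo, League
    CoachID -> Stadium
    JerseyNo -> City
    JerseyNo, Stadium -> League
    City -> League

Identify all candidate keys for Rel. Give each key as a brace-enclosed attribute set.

{City, CoachID}, {CoachID, JerseyNo}

{CoachID} never appears on the right of any FD, so every key must include it.
{City, CoachID} is a candidate key since {City, CoachID}⁺ = {City, CoachID, JerseyNo, League, Stadium} covers every attribute.
{CoachID, JerseyNo} is a candidate key since {CoachID, JerseyNo}⁺ = {City, CoachID, JerseyNo, League, Stadium} covers every attribute.
No proper subset of any of these is a key, and no other minimal superkey exists.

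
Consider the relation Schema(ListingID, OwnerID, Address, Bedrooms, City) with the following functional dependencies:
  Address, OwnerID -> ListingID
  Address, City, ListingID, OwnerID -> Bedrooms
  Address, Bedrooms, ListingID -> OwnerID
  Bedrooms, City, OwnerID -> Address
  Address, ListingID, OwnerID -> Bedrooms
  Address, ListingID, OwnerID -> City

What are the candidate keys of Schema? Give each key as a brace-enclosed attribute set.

{Address, OwnerID}⁺ = {Address, Bedrooms, City, ListingID, OwnerID}, which is every attribute, so {Address, OwnerID} is a candidate key.
{Address, Bedrooms, ListingID}⁺ = {Address, Bedrooms, City, ListingID, OwnerID}, which is every attribute, so {Address, Bedrooms, ListingID} is a candidate key.
{Bedrooms, City, OwnerID}⁺ = {Address, Bedrooms, City, ListingID, OwnerID}, which is every attribute, so {Bedrooms, City, OwnerID} is a candidate key.
No proper subset of any of these is a key, and no other minimal superkey exists.

{Address, Bedrooms, ListingID}, {Address, OwnerID}, {Bedrooms, City, OwnerID}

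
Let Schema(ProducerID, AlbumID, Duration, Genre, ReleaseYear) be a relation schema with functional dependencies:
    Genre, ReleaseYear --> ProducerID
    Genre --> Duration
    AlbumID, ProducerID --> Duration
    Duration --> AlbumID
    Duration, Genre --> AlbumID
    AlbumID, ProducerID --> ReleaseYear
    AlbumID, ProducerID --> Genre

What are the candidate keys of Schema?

{AlbumID, ProducerID}, {Duration, ProducerID}, {Genre, ProducerID}, {Genre, ReleaseYear}

Closure of {AlbumID, ProducerID} is {AlbumID, Duration, Genre, ProducerID, ReleaseYear}, the whole schema; {AlbumID, ProducerID} is a candidate key.
Closure of {Duration, ProducerID} is {AlbumID, Duration, Genre, ProducerID, ReleaseYear}, the whole schema; {Duration, ProducerID} is a candidate key.
Closure of {Genre, ProducerID} is {AlbumID, Duration, Genre, ProducerID, ReleaseYear}, the whole schema; {Genre, ProducerID} is a candidate key.
Closure of {Genre, ReleaseYear} is {AlbumID, Duration, Genre, ProducerID, ReleaseYear}, the whole schema; {Genre, ReleaseYear} is a candidate key.
Any other superkey properly contains one of these, so there are no further candidate keys.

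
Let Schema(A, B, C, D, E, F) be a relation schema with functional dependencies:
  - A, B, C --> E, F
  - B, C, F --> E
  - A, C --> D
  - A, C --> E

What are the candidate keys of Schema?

No FD produces {A, B, C}, so they must be in every candidate key.
{A, B, C} is a candidate key since {A, B, C}⁺ = {A, B, C, D, E, F} covers every attribute.
No other minimal set has full closure, so this is the only candidate key.

{A, B, C}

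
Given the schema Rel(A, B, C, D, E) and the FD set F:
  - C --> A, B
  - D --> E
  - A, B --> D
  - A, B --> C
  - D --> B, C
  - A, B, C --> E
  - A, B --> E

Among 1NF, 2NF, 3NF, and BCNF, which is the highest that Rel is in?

BCNF

Candidate keys: {A, B}, {C}, {D}. Prime attributes: {A, B, C, D}.
The left-hand side of every FD is a superkey, so BCNF is satisfied.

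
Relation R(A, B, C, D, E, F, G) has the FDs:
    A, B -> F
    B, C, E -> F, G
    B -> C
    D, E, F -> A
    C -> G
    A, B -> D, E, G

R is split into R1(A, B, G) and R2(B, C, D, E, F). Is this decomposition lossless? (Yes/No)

The shared attributes are {B} and {B}⁺ = {B, C, G}.
The closure covers neither R1 nor R2 entirely; the join is not lossless.

No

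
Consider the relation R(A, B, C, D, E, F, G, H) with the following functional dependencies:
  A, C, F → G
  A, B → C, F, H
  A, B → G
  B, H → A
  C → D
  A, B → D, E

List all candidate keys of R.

No FD produces {B}, so it must be in every candidate key.
{A, B}⁺ = {A, B, C, D, E, F, G, H}, which is every attribute, so {A, B} is a candidate key.
{B, H}⁺ = {A, B, C, D, E, F, G, H}, which is every attribute, so {B, H} is a candidate key.
These are minimal and exhaustive — every other superkey contains one of them.

{A, B}, {B, H}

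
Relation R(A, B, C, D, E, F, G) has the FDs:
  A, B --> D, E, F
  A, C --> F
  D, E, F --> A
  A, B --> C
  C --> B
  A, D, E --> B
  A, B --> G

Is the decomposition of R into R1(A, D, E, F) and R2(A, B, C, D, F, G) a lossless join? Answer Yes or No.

No

R1 ∩ R2 = {A, D, F}; its closure under F is {A, D, F}.
Neither R1 nor R2 is contained in that closure, so the decomposition is lossy.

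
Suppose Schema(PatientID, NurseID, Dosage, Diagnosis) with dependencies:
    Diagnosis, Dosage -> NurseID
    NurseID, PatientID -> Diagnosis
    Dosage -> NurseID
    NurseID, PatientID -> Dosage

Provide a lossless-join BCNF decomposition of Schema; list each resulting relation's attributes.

Candidate keys of the original relation: {Dosage, PatientID}, {NurseID, PatientID}.
{Diagnosis, Dosage, NurseID, PatientID}: {Diagnosis, Dosage} determines {Diagnosis, Dosage, NurseID} here but is not a superkey — split on Diagnosis, Dosage -> NurseID, giving {Diagnosis, Dosage, NurseID} and {Diagnosis, Dosage, PatientID}.
{Diagnosis, Dosage, NurseID}: {Dosage} determines {Dosage, NurseID} here but is not a superkey — split on Dosage -> NurseID, giving {Dosage, NurseID} and {Diagnosis, Dosage}.
{Dosage, NurseID}: every determinant is a superkey — BCNF.
{Diagnosis, Dosage}: every determinant is a superkey — BCNF.
{Diagnosis, Dosage, PatientID}: every determinant is a superkey — BCNF.

{Diagnosis, Dosage, PatientID}; {Dosage, NurseID}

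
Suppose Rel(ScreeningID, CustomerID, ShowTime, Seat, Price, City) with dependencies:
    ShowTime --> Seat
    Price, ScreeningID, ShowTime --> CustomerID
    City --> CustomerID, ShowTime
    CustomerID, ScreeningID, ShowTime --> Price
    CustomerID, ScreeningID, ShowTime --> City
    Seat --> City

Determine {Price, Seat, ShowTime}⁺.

Start with {Price, Seat, ShowTime}.
Seat --> City applies; add {City} → now {City, Price, Seat, ShowTime}.
City --> CustomerID, ShowTime applies; add {CustomerID} → now {City, CustomerID, Price, Seat, ShowTime}.
No further FD applies.

{City, CustomerID, Price, Seat, ShowTime}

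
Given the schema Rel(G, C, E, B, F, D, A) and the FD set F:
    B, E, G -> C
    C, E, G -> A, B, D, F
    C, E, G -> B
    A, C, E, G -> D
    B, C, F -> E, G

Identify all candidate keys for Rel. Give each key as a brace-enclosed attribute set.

{B, C, F}, {B, E, G}, {C, E, G}

{B, C, F} is a candidate key since {B, C, F}⁺ = {A, B, C, D, E, F, G} covers every attribute.
{B, E, G} is a candidate key since {B, E, G}⁺ = {A, B, C, D, E, F, G} covers every attribute.
{C, E, G} is a candidate key since {C, E, G}⁺ = {A, B, C, D, E, F, G} covers every attribute.
No proper subset of any of these is a key, and no other minimal superkey exists.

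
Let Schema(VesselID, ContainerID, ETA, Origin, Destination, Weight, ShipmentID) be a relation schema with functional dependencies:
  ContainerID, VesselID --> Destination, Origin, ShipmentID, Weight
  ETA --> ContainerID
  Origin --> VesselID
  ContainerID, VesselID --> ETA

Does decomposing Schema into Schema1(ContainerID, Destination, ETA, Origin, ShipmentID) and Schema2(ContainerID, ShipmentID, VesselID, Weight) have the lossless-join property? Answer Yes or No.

No

Common attributes: {ContainerID, ShipmentID}; their closure is {ContainerID, ShipmentID}.
Neither Schema1 nor Schema2 is contained in that closure, so the decomposition is lossy.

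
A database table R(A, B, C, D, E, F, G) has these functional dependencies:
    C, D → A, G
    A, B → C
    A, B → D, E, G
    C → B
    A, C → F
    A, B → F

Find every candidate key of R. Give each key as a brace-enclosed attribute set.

Closure of {A, B} is {A, B, C, D, E, F, G}, the whole schema; {A, B} is a candidate key.
Closure of {A, C} is {A, B, C, D, E, F, G}, the whole schema; {A, C} is a candidate key.
Closure of {C, D} is {A, B, C, D, E, F, G}, the whole schema; {C, D} is a candidate key.
These are minimal and exhaustive — every other superkey contains one of them.

{A, B}, {A, C}, {C, D}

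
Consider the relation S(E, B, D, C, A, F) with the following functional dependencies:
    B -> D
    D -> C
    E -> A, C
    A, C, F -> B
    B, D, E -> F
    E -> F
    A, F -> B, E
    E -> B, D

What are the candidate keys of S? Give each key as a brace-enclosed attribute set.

{E}⁺ = {A, B, C, D, E, F} — all of the relation — so {E} is a candidate key.
{A, F}⁺ = {A, B, C, D, E, F} — all of the relation — so {A, F} is a candidate key.
No proper subset of any of these is a key, and no other minimal superkey exists.

{A, F}, {E}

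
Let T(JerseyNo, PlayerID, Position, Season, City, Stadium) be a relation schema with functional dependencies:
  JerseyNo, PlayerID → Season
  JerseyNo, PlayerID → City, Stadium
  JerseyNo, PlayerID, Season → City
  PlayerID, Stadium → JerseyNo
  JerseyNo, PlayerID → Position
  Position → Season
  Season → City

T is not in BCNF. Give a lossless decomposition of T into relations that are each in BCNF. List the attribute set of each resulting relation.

{City, Season}; {JerseyNo, PlayerID, Position, Stadium}; {Position, Season}

Candidate keys of the original relation: {JerseyNo, PlayerID}, {PlayerID, Stadium}.
Within {City, JerseyNo, PlayerID, Position, Season, Stadium}: {Position}⁺ ∩ {City, JerseyNo, PlayerID, Position, Season, Stadium} = {City, Position, Season}, not the whole set, so Position → City, Season violates BCNF; decompose into {City, Position, Season} and {JerseyNo, PlayerID, Position, Stadium}.
Within {City, Position, Season}: {Season}⁺ ∩ {City, Position, Season} = {City, Season}, not the whole set, so Season → City violates BCNF; decompose into {City, Season} and {Position, Season}.
{City, Season}: every determinant is a superkey — BCNF.
{Position, Season}: every determinant is a superkey — BCNF.
{JerseyNo, PlayerID, Position, Stadium}: every determinant is a superkey — BCNF.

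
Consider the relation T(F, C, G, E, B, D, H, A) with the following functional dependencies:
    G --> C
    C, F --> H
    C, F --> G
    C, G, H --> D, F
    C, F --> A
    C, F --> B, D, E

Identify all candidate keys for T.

Closure of {C, F} is {A, B, C, D, E, F, G, H}, the whole schema; {C, F} is a candidate key.
Closure of {F, G} is {A, B, C, D, E, F, G, H}, the whole schema; {F, G} is a candidate key.
Closure of {G, H} is {A, B, C, D, E, F, G, H}, the whole schema; {G, H} is a candidate key.
No proper subset of any of these is a key, and no other minimal superkey exists.

{C, F}, {F, G}, {G, H}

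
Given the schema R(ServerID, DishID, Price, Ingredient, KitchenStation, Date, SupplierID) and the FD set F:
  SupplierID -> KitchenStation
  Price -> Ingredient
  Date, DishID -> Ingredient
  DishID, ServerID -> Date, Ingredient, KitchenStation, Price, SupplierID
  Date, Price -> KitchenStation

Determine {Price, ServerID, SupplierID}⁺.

{Ingredient, KitchenStation, Price, ServerID, SupplierID}

Start with {Price, ServerID, SupplierID}.
SupplierID -> KitchenStation applies; add {KitchenStation} → now {KitchenStation, Price, ServerID, SupplierID}.
Price -> Ingredient applies; add {Ingredient} → now {Ingredient, KitchenStation, Price, ServerID, SupplierID}.
No further FD applies.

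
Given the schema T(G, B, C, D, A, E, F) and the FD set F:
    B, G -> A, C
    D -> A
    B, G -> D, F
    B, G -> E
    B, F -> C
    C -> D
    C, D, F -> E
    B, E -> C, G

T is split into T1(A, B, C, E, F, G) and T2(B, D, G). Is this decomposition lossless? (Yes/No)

Yes

The shared attributes are {B, G} and {B, G}⁺ = {A, B, C, D, E, F, G}.
This includes all of T1, so the common attributes are a superkey of T1 — the join is lossless.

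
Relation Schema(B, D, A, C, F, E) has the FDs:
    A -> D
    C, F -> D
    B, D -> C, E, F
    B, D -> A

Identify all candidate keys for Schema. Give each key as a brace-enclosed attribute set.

{B} never appears on the right of any FD, so every key must include it.
{A, B}⁺ = {A, B, C, D, E, F}, which is every attribute, so {A, B} is a candidate key.
{B, D}⁺ = {A, B, C, D, E, F}, which is every attribute, so {B, D} is a candidate key.
{B, C, F}⁺ = {A, B, C, D, E, F}, which is every attribute, so {B, C, F} is a candidate key.
Any other superkey properly contains one of these, so there are no further candidate keys.

{A, B}, {B, C, F}, {B, D}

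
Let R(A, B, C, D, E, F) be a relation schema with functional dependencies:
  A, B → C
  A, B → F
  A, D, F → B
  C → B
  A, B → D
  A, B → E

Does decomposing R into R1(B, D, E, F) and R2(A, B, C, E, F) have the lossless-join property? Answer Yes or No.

The shared attributes are {B, E, F} and {B, E, F}⁺ = {B, E, F}.
Neither R1 nor R2 is contained in that closure, so the decomposition is lossy.

No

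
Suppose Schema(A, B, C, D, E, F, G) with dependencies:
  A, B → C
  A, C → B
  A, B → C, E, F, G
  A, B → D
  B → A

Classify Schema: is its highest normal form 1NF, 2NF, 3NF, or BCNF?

BCNF

Candidate keys: {A, C}, {B}. Prime attributes: {A, B, C}.
Each dependency's left side is a superkey — BCNF holds.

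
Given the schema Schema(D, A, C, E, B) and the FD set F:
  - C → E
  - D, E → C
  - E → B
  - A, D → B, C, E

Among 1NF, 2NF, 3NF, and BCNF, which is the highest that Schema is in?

Candidate key: {A, D}. Prime attributes: {A, D}.
C → E: {C}⁺ = {B, C, E}, which is not all of the attributes, so the left side is not a superkey — BCNF is violated.
Because {E} is non-prime and the left side of C → E is not a superkey, the relation is not in 3NF.
No non-prime attribute depends on a proper subset of any candidate key, so 2NF holds.

2NF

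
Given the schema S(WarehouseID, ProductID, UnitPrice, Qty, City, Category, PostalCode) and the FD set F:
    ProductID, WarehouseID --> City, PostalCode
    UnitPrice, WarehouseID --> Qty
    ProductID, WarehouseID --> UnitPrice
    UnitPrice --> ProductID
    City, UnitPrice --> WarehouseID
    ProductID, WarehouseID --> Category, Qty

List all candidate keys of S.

{City, UnitPrice}, {ProductID, WarehouseID}, {UnitPrice, WarehouseID}

{City, UnitPrice}⁺ = {Category, City, PostalCode, ProductID, Qty, UnitPrice, WarehouseID}, which is every attribute, so {City, UnitPrice} is a candidate key.
{ProductID, WarehouseID}⁺ = {Category, City, PostalCode, ProductID, Qty, UnitPrice, WarehouseID}, which is every attribute, so {ProductID, WarehouseID} is a candidate key.
{UnitPrice, WarehouseID}⁺ = {Category, City, PostalCode, ProductID, Qty, UnitPrice, WarehouseID}, which is every attribute, so {UnitPrice, WarehouseID} is a candidate key.
No proper subset of any of these is a key, and no other minimal superkey exists.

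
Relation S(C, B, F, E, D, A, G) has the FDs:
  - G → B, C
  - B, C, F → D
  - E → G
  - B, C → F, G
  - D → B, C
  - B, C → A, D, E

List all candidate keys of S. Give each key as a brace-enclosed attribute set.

{D}⁺ = {A, B, C, D, E, F, G}, which is every attribute, so {D} is a candidate key.
{E}⁺ = {A, B, C, D, E, F, G}, which is every attribute, so {E} is a candidate key.
{G}⁺ = {A, B, C, D, E, F, G}, which is every attribute, so {G} is a candidate key.
{B, C}⁺ = {A, B, C, D, E, F, G}, which is every attribute, so {B, C} is a candidate key.
These are minimal and exhaustive — every other superkey contains one of them.

{B, C}, {D}, {E}, {G}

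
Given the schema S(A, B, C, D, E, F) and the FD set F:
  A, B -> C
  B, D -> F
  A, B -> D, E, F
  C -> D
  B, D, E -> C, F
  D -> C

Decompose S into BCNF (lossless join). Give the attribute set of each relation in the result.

{A, B, D, E}; {B, C, F}; {C, D}

Candidate key of the original relation: {A, B}.
Within {A, B, C, D, E, F}: {B, D}⁺ ∩ {A, B, C, D, E, F} = {B, C, D, F}, not the whole set, so B, D -> C, F violates BCNF; decompose into {B, C, D, F} and {A, B, D, E}.
Within {B, C, D, F}: {C}⁺ ∩ {B, C, D, F} = {C, D}, not the whole set, so C -> D violates BCNF; decompose into {C, D} and {B, C, F}.
{C, D}: every determinant is a superkey — BCNF.
{B, C, F}: every determinant is a superkey — BCNF.
{A, B, D, E}: every determinant is a superkey — BCNF.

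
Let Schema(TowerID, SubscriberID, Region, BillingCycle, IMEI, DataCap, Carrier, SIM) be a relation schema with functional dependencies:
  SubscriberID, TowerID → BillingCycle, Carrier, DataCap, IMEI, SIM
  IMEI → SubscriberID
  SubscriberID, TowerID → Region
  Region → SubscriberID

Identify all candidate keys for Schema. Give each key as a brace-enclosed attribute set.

{TowerID} never appears on the right of any FD, so every key must include it.
{IMEI, TowerID} is a candidate key since {IMEI, TowerID}⁺ = {BillingCycle, Carrier, DataCap, IMEI, Region, SIM, SubscriberID, TowerID} covers every attribute.
{Region, TowerID} is a candidate key since {Region, TowerID}⁺ = {BillingCycle, Carrier, DataCap, IMEI, Region, SIM, SubscriberID, TowerID} covers every attribute.
{SubscriberID, TowerID} is a candidate key since {SubscriberID, TowerID}⁺ = {BillingCycle, Carrier, DataCap, IMEI, Region, SIM, SubscriberID, TowerID} covers every attribute.
These are minimal and exhaustive — every other superkey contains one of them.

{IMEI, TowerID}, {Region, TowerID}, {SubscriberID, TowerID}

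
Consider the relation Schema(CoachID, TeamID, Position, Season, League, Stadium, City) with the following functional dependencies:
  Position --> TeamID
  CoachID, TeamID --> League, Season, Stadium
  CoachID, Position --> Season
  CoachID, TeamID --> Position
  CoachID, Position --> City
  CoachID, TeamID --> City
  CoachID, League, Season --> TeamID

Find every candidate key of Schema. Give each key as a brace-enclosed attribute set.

{CoachID, League, Season}, {CoachID, Position}, {CoachID, TeamID}

Attributes never on any right-hand side: {CoachID} — every candidate key must contain it.
{CoachID, Position} is a candidate key since {CoachID, Position}⁺ = {City, CoachID, League, Position, Season, Stadium, TeamID} covers every attribute.
{CoachID, TeamID} is a candidate key since {CoachID, TeamID}⁺ = {City, CoachID, League, Position, Season, Stadium, TeamID} covers every attribute.
{CoachID, League, Season} is a candidate key since {CoachID, League, Season}⁺ = {City, CoachID, League, Position, Season, Stadium, TeamID} covers every attribute.
No proper subset of any of these is a key, and no other minimal superkey exists.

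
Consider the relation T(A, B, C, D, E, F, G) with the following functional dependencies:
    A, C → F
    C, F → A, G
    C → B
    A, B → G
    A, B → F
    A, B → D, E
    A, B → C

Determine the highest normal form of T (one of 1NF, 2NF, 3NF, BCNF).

Candidate keys: {A, B}, {A, C}, {C, F}. Prime attributes: {A, B, C, F}.
C → B: {C}⁺ = {B, C}, which is not all of the attributes, so the left side is not a superkey — BCNF is violated.
Its right-hand attributes {B} are all prime, as are those of every other non-superkey FD — the relation is in 3NF.

3NF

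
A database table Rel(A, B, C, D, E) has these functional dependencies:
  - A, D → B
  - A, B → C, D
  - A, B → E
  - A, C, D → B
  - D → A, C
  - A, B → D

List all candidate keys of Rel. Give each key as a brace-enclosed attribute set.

{A, B}, {D}

{D}⁺ = {A, B, C, D, E} — all of the relation — so {D} is a candidate key.
{A, B}⁺ = {A, B, C, D, E} — all of the relation — so {A, B} is a candidate key.
These are minimal and exhaustive — every other superkey contains one of them.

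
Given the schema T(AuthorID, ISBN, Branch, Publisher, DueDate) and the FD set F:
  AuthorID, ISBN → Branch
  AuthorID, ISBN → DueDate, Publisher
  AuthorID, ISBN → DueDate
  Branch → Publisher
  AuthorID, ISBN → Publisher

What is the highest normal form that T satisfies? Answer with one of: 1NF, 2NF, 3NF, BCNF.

Candidate key: {AuthorID, ISBN}. Prime attributes: {AuthorID, ISBN}.
Branch → Publisher breaks BCNF: {Branch}⁺ = {Branch, Publisher}, so {Branch} is not a superkey.
Because {Publisher} is non-prime and the left side of Branch → Publisher is not a superkey, the relation is not in 3NF.
Checking every proper subset of each key, none determines a non-prime attribute — 2NF is satisfied.

2NF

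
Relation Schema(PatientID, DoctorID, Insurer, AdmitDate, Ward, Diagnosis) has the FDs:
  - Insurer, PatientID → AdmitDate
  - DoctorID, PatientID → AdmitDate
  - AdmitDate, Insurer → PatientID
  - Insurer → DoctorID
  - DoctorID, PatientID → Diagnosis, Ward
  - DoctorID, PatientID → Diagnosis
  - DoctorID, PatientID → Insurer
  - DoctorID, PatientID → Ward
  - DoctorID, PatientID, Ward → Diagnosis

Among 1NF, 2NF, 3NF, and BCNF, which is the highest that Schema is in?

Candidate keys: {AdmitDate, Insurer}, {DoctorID, PatientID}, {Insurer, PatientID}. Prime attributes: {AdmitDate, DoctorID, Insurer, PatientID}.
For Insurer → DoctorID we have {Insurer}⁺ = {DoctorID, Insurer}; {Insurer} is not a superkey, so BCNF fails.
But every attribute on its right side ({DoctorID}) is prime, and the same holds for every other non-superkey FD, so 3NF still holds.

3NF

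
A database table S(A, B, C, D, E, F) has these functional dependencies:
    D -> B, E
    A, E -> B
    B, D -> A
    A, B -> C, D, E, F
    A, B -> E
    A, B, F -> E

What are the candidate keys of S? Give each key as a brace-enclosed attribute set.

{A, B}, {A, E}, {D}

Closure of {D} is {A, B, C, D, E, F}, the whole schema; {D} is a candidate key.
Closure of {A, B} is {A, B, C, D, E, F}, the whole schema; {A, B} is a candidate key.
Closure of {A, E} is {A, B, C, D, E, F}, the whole schema; {A, E} is a candidate key.
Any other superkey properly contains one of these, so there are no further candidate keys.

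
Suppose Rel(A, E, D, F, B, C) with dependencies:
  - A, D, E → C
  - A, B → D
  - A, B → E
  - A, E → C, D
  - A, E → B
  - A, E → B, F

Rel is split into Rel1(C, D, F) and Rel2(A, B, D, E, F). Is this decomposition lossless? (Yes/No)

No

Rel1 ∩ Rel2 = {D, F}; its closure under F is {D, F}.
Rel1 ⊄ {D, F} and Rel2 ⊄ {D, F}, so the split is lossy.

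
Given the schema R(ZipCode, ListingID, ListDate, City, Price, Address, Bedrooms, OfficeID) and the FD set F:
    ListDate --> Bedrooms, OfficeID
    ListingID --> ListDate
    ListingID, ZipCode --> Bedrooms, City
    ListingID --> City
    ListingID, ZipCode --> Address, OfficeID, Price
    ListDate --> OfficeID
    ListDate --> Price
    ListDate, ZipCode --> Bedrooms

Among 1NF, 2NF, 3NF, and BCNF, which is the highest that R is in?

1NF

Candidate key: {ListingID, ZipCode}. Prime attributes: {ListingID, ZipCode}.
ListDate --> Bedrooms, OfficeID: {ListDate}⁺ = {Bedrooms, ListDate, OfficeID, Price}, which is not all of the attributes, so the left side is not a superkey — BCNF is violated.
ListDate --> Bedrooms, OfficeID determines the non-prime attributes {Bedrooms, OfficeID} from a non-superkey — 3NF is violated.
The proper key subset {ListingID} of {ListingID, ZipCode} determines non-prime {Bedrooms, City, ListDate, OfficeID, Price}, so the relation is not even in 2NF.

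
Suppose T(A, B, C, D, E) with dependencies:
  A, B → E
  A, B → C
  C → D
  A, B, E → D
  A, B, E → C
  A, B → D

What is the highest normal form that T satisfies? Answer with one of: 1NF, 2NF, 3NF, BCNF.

Candidate key: {A, B}. Prime attributes: {A, B}.
For C → D we have {C}⁺ = {C, D}; {C} is not a superkey, so BCNF fails.
C → D has non-prime {D} on the right and a non-superkey on the left, so 3NF fails.
No non-prime attribute depends on a proper subset of any candidate key, so 2NF holds.

2NF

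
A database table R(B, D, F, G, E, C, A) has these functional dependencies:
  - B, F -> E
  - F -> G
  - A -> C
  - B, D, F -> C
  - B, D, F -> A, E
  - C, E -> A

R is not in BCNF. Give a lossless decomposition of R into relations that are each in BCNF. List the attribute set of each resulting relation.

Candidate key of the original relation: {B, D, F}.
Within {A, B, C, D, E, F, G}: {B, F}⁺ ∩ {A, B, C, D, E, F, G} = {B, E, F, G}, not the whole set, so B, F -> E, G violates BCNF; decompose into {B, E, F, G} and {A, B, C, D, F}.
Within {B, E, F, G}: {F}⁺ ∩ {B, E, F, G} = {F, G}, not the whole set, so F -> G violates BCNF; decompose into {F, G} and {B, E, F}.
{F, G} has no BCNF violation.
{B, E, F} has no BCNF violation.
Within {A, B, C, D, F}: {A}⁺ ∩ {A, B, C, D, F} = {A, C}, not the whole set, so A -> C violates BCNF; decompose into {A, C} and {A, B, D, F}.
{A, C} has no BCNF violation.
{A, B, D, F} has no BCNF violation.

{A, B, D, F}; {A, C}; {B, E, F}; {F, G}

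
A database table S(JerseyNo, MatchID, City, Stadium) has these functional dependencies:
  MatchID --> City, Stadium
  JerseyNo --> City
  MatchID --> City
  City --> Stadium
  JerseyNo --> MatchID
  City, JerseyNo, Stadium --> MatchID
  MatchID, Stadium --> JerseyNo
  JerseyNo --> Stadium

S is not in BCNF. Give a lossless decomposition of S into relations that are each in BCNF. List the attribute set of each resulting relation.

{City, JerseyNo, MatchID}; {City, Stadium}

Candidate keys of the original relation: {JerseyNo}, {MatchID}.
{City, JerseyNo, MatchID, Stadium}: {City} determines {City, Stadium} here but is not a superkey — split on City --> Stadium, giving {City, Stadium} and {City, JerseyNo, MatchID}.
{City, Stadium} is in BCNF.
{City, JerseyNo, MatchID} is in BCNF.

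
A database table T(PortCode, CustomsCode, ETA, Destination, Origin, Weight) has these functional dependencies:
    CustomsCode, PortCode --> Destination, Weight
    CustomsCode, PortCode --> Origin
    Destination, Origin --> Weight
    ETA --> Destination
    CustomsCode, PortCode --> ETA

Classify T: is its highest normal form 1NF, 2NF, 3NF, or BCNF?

2NF

Candidate key: {CustomsCode, PortCode}. Prime attributes: {CustomsCode, PortCode}.
For Destination, Origin --> Weight we have {Destination, Origin}⁺ = {Destination, Origin, Weight}; {Destination, Origin} is not a superkey, so BCNF fails.
Destination, Origin --> Weight has non-prime {Weight} on the right and a non-superkey on the left, so 3NF fails.
No non-prime attribute depends on a proper subset of any candidate key, so 2NF holds.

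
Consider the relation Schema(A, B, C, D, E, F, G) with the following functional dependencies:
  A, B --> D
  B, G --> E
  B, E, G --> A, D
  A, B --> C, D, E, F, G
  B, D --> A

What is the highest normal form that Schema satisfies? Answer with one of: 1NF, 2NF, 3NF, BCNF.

BCNF

Candidate keys: {A, B}, {B, D}, {B, G}. Prime attributes: {A, B, D, G}.
Every FD has a superkey on the left, so the relation is in BCNF.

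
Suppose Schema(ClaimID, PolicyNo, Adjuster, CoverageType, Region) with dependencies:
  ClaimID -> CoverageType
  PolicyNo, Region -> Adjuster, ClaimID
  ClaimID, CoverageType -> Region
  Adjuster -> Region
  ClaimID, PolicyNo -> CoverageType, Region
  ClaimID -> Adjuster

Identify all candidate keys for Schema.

{Adjuster, PolicyNo}, {ClaimID, PolicyNo}, {PolicyNo, Region}

No FD produces {PolicyNo}, so it must be in every candidate key.
{Adjuster, PolicyNo}⁺ = {Adjuster, ClaimID, CoverageType, PolicyNo, Region} — all of the relation — so {Adjuster, PolicyNo} is a candidate key.
{ClaimID, PolicyNo}⁺ = {Adjuster, ClaimID, CoverageType, PolicyNo, Region} — all of the relation — so {ClaimID, PolicyNo} is a candidate key.
{PolicyNo, Region}⁺ = {Adjuster, ClaimID, CoverageType, PolicyNo, Region} — all of the relation — so {PolicyNo, Region} is a candidate key.
These are minimal and exhaustive — every other superkey contains one of them.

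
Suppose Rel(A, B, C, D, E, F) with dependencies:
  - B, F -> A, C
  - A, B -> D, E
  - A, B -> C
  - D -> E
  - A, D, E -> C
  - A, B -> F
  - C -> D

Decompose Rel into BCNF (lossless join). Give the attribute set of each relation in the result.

{A, B, C, F}; {C, D}; {D, E}

Candidate keys of the original relation: {A, B}, {B, F}.
In {A, B, C, D, E, F}, {D} is not a superkey ({D}⁺ restricted to this set is {D, E}), so split on D -> E into {D, E} and {A, B, C, D, F}.
{D, E}: every determinant is a superkey — BCNF.
In {A, B, C, D, F}, {C} is not a superkey ({C}⁺ restricted to this set is {C, D}), so split on C -> D into {C, D} and {A, B, C, F}.
{C, D}: every determinant is a superkey — BCNF.
{A, B, C, F}: every determinant is a superkey — BCNF.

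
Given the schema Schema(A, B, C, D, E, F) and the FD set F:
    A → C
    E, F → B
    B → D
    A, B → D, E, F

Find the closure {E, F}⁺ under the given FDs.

{B, D, E, F}

Start with {E, F}.
E, F → B applies; add {B} → now {B, E, F}.
B → D applies; add {D} → now {B, D, E, F}.
No further FD applies.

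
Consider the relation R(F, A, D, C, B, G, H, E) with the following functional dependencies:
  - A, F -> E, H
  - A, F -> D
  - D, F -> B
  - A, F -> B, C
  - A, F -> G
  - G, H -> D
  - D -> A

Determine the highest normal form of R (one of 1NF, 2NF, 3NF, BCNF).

Candidate keys: {A, F}, {D, F}, {F, G, H}. Prime attributes: {A, D, F, G, H}.
For G, H -> D we have {G, H}⁺ = {A, D, G, H}; {G, H} is not a superkey, so BCNF fails.
But every attribute on its right side ({D}) is prime, and the same holds for every other non-superkey FD, so 3NF still holds.

3NF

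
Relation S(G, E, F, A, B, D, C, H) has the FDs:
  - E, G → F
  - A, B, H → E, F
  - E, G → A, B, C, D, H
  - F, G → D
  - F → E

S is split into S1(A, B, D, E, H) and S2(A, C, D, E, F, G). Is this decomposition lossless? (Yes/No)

The shared attributes are {A, D, E} and {A, D, E}⁺ = {A, D, E}.
Neither S1 nor S2 is contained in that closure, so the decomposition is lossy.

No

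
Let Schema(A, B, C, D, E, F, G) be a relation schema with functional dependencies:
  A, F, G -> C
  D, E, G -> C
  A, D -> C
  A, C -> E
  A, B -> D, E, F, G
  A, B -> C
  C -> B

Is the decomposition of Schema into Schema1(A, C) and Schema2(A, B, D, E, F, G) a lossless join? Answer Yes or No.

Schema1 ∩ Schema2 = {A}; its closure under F is {A}.
Schema1 ⊄ {A} and Schema2 ⊄ {A}, so the split is lossy.

No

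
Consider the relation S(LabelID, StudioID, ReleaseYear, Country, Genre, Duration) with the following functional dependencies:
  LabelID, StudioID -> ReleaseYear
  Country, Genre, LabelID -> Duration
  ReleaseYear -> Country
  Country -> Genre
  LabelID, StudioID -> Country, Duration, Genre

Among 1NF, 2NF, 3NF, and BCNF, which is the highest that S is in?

2NF

Candidate key: {LabelID, StudioID}. Prime attributes: {LabelID, StudioID}.
Country, Genre, LabelID -> Duration breaks BCNF: {Country, Genre, LabelID}⁺ = {Country, Duration, Genre, LabelID}, so {Country, Genre, LabelID} is not a superkey.
Country, Genre, LabelID -> Duration determines the non-prime attribute {Duration} from a non-superkey — 3NF is violated.
Checking every proper subset of each key, none determines a non-prime attribute — 2NF is satisfied.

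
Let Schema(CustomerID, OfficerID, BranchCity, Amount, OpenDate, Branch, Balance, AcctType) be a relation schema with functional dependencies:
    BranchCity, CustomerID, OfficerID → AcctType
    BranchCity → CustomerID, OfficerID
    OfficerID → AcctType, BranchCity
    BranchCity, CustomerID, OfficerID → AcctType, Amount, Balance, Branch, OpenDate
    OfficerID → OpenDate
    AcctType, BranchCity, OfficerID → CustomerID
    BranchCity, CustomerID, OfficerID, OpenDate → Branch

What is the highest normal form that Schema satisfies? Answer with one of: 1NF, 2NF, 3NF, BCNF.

Candidate keys: {BranchCity}, {OfficerID}. Prime attributes: {BranchCity, OfficerID}.
Each dependency's left side is a superkey — BCNF holds.

BCNF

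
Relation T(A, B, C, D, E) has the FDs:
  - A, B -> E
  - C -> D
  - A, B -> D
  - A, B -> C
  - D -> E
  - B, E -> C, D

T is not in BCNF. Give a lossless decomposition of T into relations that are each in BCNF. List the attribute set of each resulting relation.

{A, B, C}; {C, D}; {D, E}

Candidate key of the original relation: {A, B}.
Within {A, B, C, D, E}: {C}⁺ ∩ {A, B, C, D, E} = {C, D, E}, not the whole set, so C -> D, E violates BCNF; decompose into {C, D, E} and {A, B, C}.
Within {C, D, E}: {D}⁺ ∩ {C, D, E} = {D, E}, not the whole set, so D -> E violates BCNF; decompose into {D, E} and {C, D}.
{D, E} is in BCNF.
{C, D} is in BCNF.
{A, B, C} is in BCNF.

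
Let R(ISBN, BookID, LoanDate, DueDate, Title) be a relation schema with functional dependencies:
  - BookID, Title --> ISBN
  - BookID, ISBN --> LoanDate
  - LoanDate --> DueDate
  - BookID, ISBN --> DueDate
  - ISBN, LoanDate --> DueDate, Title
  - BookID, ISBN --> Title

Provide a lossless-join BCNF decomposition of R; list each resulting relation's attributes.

{BookID, ISBN, LoanDate}; {DueDate, LoanDate}; {ISBN, LoanDate, Title}

Candidate keys of the original relation: {BookID, ISBN}, {BookID, Title}.
In {BookID, DueDate, ISBN, LoanDate, Title}, {LoanDate} is not a superkey ({LoanDate}⁺ restricted to this set is {DueDate, LoanDate}), so split on LoanDate --> DueDate into {DueDate, LoanDate} and {BookID, ISBN, LoanDate, Title}.
{DueDate, LoanDate} is in BCNF.
In {BookID, ISBN, LoanDate, Title}, {ISBN, LoanDate} is not a superkey ({ISBN, LoanDate}⁺ restricted to this set is {ISBN, LoanDate, Title}), so split on ISBN, LoanDate --> Title into {ISBN, LoanDate, Title} and {BookID, ISBN, LoanDate}.
{ISBN, LoanDate, Title} is in BCNF.
{BookID, ISBN, LoanDate} is in BCNF.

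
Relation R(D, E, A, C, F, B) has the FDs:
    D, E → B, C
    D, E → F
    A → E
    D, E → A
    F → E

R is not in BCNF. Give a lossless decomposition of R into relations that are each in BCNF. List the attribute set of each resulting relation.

Candidate keys of the original relation: {A, D}, {D, E}, {D, F}.
In {A, B, C, D, E, F}, {A} is not a superkey ({A}⁺ restricted to this set is {A, E}), so split on A → E into {A, E} and {A, B, C, D, F}.
{A, E} is in BCNF.
{A, B, C, D, F} is in BCNF.

{A, B, C, D, F}; {A, E}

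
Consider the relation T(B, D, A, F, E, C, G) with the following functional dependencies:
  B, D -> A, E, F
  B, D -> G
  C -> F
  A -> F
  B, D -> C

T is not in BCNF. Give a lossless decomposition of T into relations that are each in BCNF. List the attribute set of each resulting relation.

{A, B, C, D, E, G}; {C, F}

Candidate key of the original relation: {B, D}.
In {A, B, C, D, E, F, G}, {C} is not a superkey ({C}⁺ restricted to this set is {C, F}), so split on C -> F into {C, F} and {A, B, C, D, E, G}.
{C, F} has no BCNF violation.
{A, B, C, D, E, G} has no BCNF violation.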